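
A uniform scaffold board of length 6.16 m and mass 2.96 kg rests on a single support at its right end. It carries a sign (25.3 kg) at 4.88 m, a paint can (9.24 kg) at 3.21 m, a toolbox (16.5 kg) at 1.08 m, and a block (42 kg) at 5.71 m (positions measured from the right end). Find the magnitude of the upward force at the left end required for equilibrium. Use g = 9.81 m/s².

Sum moments about the right end (the unknown pivot reaction has zero arm there).
Beam weight: 2.96 × 9.81 = 29.04 N down at 3.08 m → arm 3.08 m, τ = 29.04 × 3.08 = 89.44 N·m counterclockwise.
Sign: 25.3 × 9.81 = 248.2 N down at 4.88 m → arm 4.88 m, τ = 248.2 × 4.88 = 1211 N·m counterclockwise.
Paint can: 9.24 × 9.81 = 90.64 N down at 3.21 m → arm 3.21 m, τ = 90.64 × 3.21 = 291 N·m counterclockwise.
Toolbox: 16.5 × 9.81 = 161.9 N down at 1.08 m → arm 1.08 m, τ = 161.9 × 1.08 = 174.9 N·m counterclockwise.
Block: 42 × 9.81 = 412 N down at 5.71 m → arm 5.71 m, τ = 412 × 5.71 = 2353 N·m counterclockwise.
Net moment of the loads = 4119 N·m counterclockwise.
The upward force F acts at the left end, arm 6.16 m, giving F × 6.16 clockwise.
Balancing moments: F × 6.16 = 4119, giving F = 4119 / 6.16 = 669 N.

F ≈ 669 N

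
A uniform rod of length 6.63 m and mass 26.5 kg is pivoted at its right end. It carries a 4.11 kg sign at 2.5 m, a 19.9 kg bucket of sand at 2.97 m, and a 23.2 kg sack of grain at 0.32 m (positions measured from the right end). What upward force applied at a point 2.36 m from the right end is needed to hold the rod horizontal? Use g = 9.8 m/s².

Choose the right end as the axis so the unknown pivot reaction has zero arm there.
Beam weight: 26.5 × 9.8 = 259.7 N down at 3.315 m → arm 3.315 m, τ = 259.7 × 3.315 = 860.9 N·m counterclockwise.
Sign: 4.11 × 9.8 = 40.28 N down at 2.5 m → arm 2.5 m, τ = 40.28 × 2.5 = 100.7 N·m counterclockwise.
Bucket of sand: 19.9 × 9.8 = 195 N down at 2.97 m → arm 2.97 m, τ = 195 × 2.97 = 579.2 N·m counterclockwise.
Sack of grain: 23.2 × 9.8 = 227.4 N down at 0.32 m → arm 0.32 m, τ = 227.4 × 0.32 = 72.77 N·m counterclockwise.
Net moment of the loads = 1614 N·m counterclockwise.
The upward force F acts at a point 2.36 m from the right end, arm 2.36 m, giving F × 2.36 clockwise.
For rotational equilibrium, F × 2.36 = 1614, so F = 1614 / 2.36 = 684 N.

F ≈ 684 N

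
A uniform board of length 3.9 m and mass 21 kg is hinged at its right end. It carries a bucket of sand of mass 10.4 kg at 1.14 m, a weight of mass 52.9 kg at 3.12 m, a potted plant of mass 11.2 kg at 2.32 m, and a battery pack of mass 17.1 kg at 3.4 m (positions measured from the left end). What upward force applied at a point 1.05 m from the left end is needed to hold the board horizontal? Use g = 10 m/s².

About the right end:
Beam weight: 21 × 10 = 210 N down at 1.95 m → arm 1.95 m, τ = 210 × 1.95 = 409.5 N·m counterclockwise.
Bucket of sand: 10.4 × 10 = 104 N down at 1.14 m → arm 2.76 m, τ = 104 × 2.76 = 287 N·m counterclockwise.
Weight: 52.9 × 10 = 529 N down at 3.12 m → arm 0.78 m, τ = 529 × 0.78 = 412.6 N·m counterclockwise.
Potted plant: 11.2 × 10 = 112 N down at 2.32 m → arm 1.58 m, τ = 112 × 1.58 = 177 N·m counterclockwise.
Battery pack: 17.1 × 10 = 171 N down at 3.4 m → arm 0.5 m, τ = 171 × 0.5 = 85.5 N·m counterclockwise.
Net moment of the loads = 1372 N·m counterclockwise.
The upward force F acts at a point 1.05 m from the left end, arm 2.85 m, giving F × 2.85 clockwise.
Στ = 0 ⇒ F × 2.85 = 1372 ⇒ F = 1372 / 2.85 = 481 N.

F ≈ 481 N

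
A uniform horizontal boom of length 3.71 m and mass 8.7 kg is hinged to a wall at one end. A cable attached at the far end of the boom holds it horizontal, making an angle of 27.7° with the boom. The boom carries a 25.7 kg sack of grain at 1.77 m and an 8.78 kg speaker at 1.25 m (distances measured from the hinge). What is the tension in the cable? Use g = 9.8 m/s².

T ≈ 413 N

Taking torques about the hinge:
Beam weight: 8.7 × 9.8 = 85.26 N down at 1.855 m → arm 1.855 m, τ = 85.26 × 1.855 = 158.2 N·m clockwise.
Sack of grain: 25.7 × 9.8 = 251.9 N down at 1.77 m → arm 1.77 m, τ = 251.9 × 1.77 = 445.9 N·m clockwise.
Speaker: 8.78 × 9.8 = 86.04 N down at 1.25 m → arm 1.25 m, τ = 86.04 × 1.25 = 107.6 N·m clockwise.
Total clockwise load moment = 711.7 N·m.
The cable tension T acts at 3.71 m; only its component perpendicular to the boom, T sinθ, produces torque. sin 27.7° = 0.4648.
Setting net torque to zero: T × 3.71 × 0.4648 = 711.7 → T = 711.7 / 1.724 = 413 N.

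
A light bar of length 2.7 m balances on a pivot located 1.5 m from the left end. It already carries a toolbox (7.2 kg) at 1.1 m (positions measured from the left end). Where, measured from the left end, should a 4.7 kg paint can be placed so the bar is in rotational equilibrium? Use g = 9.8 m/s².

Taking torques about the pivot (at 1.5 m from the left end):
Toolbox: 7.2 × 9.8 = 70.56 N down at 1.1 m → arm 0.4 m, τ = 70.56 × 0.4 = 28.22 N·m counterclockwise.
Net moment of existing loads = 28.22 N·m counterclockwise.
The paint can weighs 4.7 × 9.8 = 46.06 N and must supply an equal clockwise moment, so its lever arm about the pivot is 28.22 / 46.06 = 0.613 m.
That puts it at 1.5 + 0.613 = 2.11 m from the left end.

x ≈ 2.11 m from the left end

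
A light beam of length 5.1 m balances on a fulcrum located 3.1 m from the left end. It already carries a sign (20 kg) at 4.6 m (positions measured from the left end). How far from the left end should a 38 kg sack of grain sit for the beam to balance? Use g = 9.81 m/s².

x ≈ 2.31 m from the left end

Choose the fulcrum (at 3.1 m from the left end) as the axis so the support reaction has zero arm there.
Sign: 20 × 9.81 = 196.2 N down at 4.6 m → arm 1.5 m, τ = 196.2 × 1.5 = 294.3 N·m clockwise.
Net moment of existing loads = 294.3 N·m clockwise.
The sack of grain weighs 38 × 9.81 = 372.8 N and must supply an equal counterclockwise moment, so its lever arm about the fulcrum is 294.3 / 372.8 = 0.789 m.
That puts it at 3.1 − 0.789 = 2.31 m from the left end.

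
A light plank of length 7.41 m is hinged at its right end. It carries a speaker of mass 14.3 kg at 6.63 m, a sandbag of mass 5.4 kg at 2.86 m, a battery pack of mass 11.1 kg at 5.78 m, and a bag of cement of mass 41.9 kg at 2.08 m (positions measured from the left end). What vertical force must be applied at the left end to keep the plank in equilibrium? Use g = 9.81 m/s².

Take moments about the right end.
Speaker: 14.3 × 9.81 = 140.3 N down at 6.63 m → arm 0.78 m, τ = 140.3 × 0.78 = 109.4 N·m counterclockwise.
Sandbag: 5.4 × 9.81 = 52.97 N down at 2.86 m → arm 4.55 m, τ = 52.97 × 4.55 = 241 N·m counterclockwise.
Battery pack: 11.1 × 9.81 = 108.9 N down at 5.78 m → arm 1.63 m, τ = 108.9 × 1.63 = 177.5 N·m counterclockwise.
Bag of cement: 41.9 × 9.81 = 411 N down at 2.08 m → arm 5.33 m, τ = 411 × 5.33 = 2191 N·m counterclockwise.
Net moment of the loads = 2719 N·m counterclockwise.
The upward force F acts at the left end, arm 7.41 m, giving F × 7.41 clockwise.
Balancing moments: F × 7.41 = 2719, giving F = 2719 / 7.41 = 367 N.

F ≈ 367 N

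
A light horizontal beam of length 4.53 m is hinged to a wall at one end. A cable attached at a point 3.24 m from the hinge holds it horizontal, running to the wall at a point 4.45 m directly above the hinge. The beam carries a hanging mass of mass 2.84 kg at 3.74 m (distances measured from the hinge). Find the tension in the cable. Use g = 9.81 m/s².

Taking torques about the hinge:
Hanging mass: 2.84 × 9.81 = 27.86 N down at 3.74 m → arm 3.74 m, τ = 27.86 × 3.74 = 104.2 N·m clockwise.
Total clockwise load moment = 104.2 N·m.
The cable tension T acts at 3.24 m; only its component perpendicular to the beam, T sinθ, produces torque. sinθ = h/√(h²+d²) = 4.45/√(4.45²+3.24²) = 0.8084.
Στ = 0 ⇒ T × 3.24 × 0.8084 = 104.2 ⇒ T = 104.2 / 2.619 = 39.8 N.

T ≈ 39.8 N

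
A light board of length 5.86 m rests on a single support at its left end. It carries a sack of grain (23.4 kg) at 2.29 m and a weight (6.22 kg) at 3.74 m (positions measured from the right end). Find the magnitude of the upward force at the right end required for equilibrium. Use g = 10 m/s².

Sum moments about the left end (the unknown pivot reaction has zero arm there).
Sack of grain: 23.4 × 10 = 234 N down at 2.29 m → arm 3.57 m, τ = 234 × 3.57 = 835.4 N·m clockwise.
Weight: 6.22 × 10 = 62.2 N down at 3.74 m → arm 2.12 m, τ = 62.2 × 2.12 = 131.9 N·m clockwise.
Net moment of the loads = 967.3 N·m clockwise.
The upward force F acts at the right end, arm 5.86 m, giving F × 5.86 counterclockwise.
For rotational equilibrium, F × 5.86 = 967.3, so F = 967.3 / 5.86 = 165 N.

F ≈ 165 N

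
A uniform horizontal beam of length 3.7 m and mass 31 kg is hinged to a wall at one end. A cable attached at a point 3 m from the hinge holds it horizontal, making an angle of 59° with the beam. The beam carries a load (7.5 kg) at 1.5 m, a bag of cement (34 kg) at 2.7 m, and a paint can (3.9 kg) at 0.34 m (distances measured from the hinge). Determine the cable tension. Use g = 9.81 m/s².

Taking torques about the hinge:
Beam weight: 31 × 9.81 = 304.1 N down at 1.85 m → arm 1.85 m, τ = 304.1 × 1.85 = 562.6 N·m clockwise.
Load: 7.5 × 9.81 = 73.58 N down at 1.5 m → arm 1.5 m, τ = 73.58 × 1.5 = 110.4 N·m clockwise.
Bag of cement: 34 × 9.81 = 333.5 N down at 2.7 m → arm 2.7 m, τ = 333.5 × 2.7 = 900.5 N·m clockwise.
Paint can: 3.9 × 9.81 = 38.26 N down at 0.34 m → arm 0.34 m, τ = 38.26 × 0.34 = 13.01 N·m clockwise.
Total clockwise load moment = 1587 N·m.
The cable tension T acts at 3 m; only its component perpendicular to the beam, T sinθ, produces torque. sin 59° = 0.8572.
Setting net torque to zero: T × 3 × 0.8572 = 1587 → T = 1587 / 2.572 = 617 N.

T ≈ 617 N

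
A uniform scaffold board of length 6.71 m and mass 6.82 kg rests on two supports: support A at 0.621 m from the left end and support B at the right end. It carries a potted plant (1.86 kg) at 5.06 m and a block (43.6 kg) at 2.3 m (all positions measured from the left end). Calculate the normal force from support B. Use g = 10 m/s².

Taking torques about support A:
Beam weight: 6.82 × 10 = 68.2 N down at 3.355 m → arm 2.734 m, τ = 68.2 × 2.734 = 186.5 N·m clockwise.
Potted plant: 1.86 × 10 = 18.6 N down at 5.06 m → arm 4.439 m, τ = 18.6 × 4.439 = 82.57 N·m clockwise.
Block: 43.6 × 10 = 436 N down at 2.3 m → arm 1.679 m, τ = 436 × 1.679 = 732 N·m clockwise.
Net load moment about support A = 1001 N·m clockwise.
Reaction R at support B is upward at 6.71 m, arm 6.089 m → moment R × 6.089 counterclockwise.
Στ = 0 ⇒ R × 6.089 = 1001 ⇒ R = 164 N.

R_B ≈ 164 N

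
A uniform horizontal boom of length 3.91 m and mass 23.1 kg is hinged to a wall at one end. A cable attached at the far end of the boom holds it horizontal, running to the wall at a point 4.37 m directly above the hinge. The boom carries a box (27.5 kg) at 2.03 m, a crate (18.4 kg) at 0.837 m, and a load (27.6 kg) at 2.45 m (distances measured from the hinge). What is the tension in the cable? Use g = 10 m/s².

Take moments about the hinge.
Beam weight: 23.1 × 10 = 231 N down at 1.955 m → arm 1.955 m, τ = 231 × 1.955 = 451.6 N·m clockwise.
Box: 27.5 × 10 = 275 N down at 2.03 m → arm 2.03 m, τ = 275 × 2.03 = 558.2 N·m clockwise.
Crate: 18.4 × 10 = 184 N down at 0.837 m → arm 0.837 m, τ = 184 × 0.837 = 154 N·m clockwise.
Load: 27.6 × 10 = 276 N down at 2.45 m → arm 2.45 m, τ = 276 × 2.45 = 676.2 N·m clockwise.
Total clockwise load moment = 1840 N·m.
The cable tension T acts at 3.91 m; only its component perpendicular to the boom, T sinθ, produces torque. sinθ = h/√(h²+d²) = 4.37/√(4.37²+3.91²) = 0.7452.
For rotational equilibrium, T × 3.91 × 0.7452 = 1840, so T = 1840 / 2.914 = 631 N.

T ≈ 631 N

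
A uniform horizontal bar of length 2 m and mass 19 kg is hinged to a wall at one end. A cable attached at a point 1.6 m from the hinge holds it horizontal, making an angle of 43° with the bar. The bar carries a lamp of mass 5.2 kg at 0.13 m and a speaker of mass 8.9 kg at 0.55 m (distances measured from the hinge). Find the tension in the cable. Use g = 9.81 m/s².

T ≈ 221 N

Choose the hinge as the axis so the unknown hinge reaction has zero arm there.
Beam weight: 19 × 9.81 = 186.4 N down at 1 m → arm 1 m, τ = 186.4 × 1 = 186.4 N·m clockwise.
Lamp: 5.2 × 9.81 = 51.01 N down at 0.13 m → arm 0.13 m, τ = 51.01 × 0.13 = 6.631 N·m clockwise.
Speaker: 8.9 × 9.81 = 87.31 N down at 0.55 m → arm 0.55 m, τ = 87.31 × 0.55 = 48.02 N·m clockwise.
Total clockwise load moment = 241.1 N·m.
The cable tension T acts at 1.6 m; only its component perpendicular to the bar, T sinθ, produces torque. sin 43° = 0.682.
For rotational equilibrium, T × 1.6 × 0.682 = 241.1, so T = 241.1 / 1.091 = 221 N.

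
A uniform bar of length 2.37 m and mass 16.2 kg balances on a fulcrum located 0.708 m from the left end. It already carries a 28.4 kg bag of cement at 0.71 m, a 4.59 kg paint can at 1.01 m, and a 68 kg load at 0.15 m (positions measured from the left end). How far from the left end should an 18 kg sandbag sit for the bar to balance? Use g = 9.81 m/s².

x ≈ 2.31 m from the left end

Taking torques about the fulcrum (at 0.708 m from the left end):
Beam weight: 16.2 × 9.81 = 158.9 N down at 1.185 m → arm 0.477 m, τ = 158.9 × 0.477 = 75.8 N·m clockwise.
Bag of cement: 28.4 × 9.81 = 278.6 N down at 0.71 m → arm 0.002 m, τ = 278.6 × 0.002 = 0.5572 N·m clockwise.
Paint can: 4.59 × 9.81 = 45.03 N down at 1.01 m → arm 0.302 m, τ = 45.03 × 0.302 = 13.6 N·m clockwise.
Load: 68 × 9.81 = 667.1 N down at 0.15 m → arm 0.558 m, τ = 667.1 × 0.558 = 372.2 N·m counterclockwise.
Net moment of existing loads = 282.2 N·m counterclockwise.
The sandbag weighs 18 × 9.81 = 176.6 N and must supply an equal clockwise moment, so its lever arm about the fulcrum is 282.2 / 176.6 = 1.6 m.
That puts it at 0.708 + 1.6 = 2.31 m from the left end.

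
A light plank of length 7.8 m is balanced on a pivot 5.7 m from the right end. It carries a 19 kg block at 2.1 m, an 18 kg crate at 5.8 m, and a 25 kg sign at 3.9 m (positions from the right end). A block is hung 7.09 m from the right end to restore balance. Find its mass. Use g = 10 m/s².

m ≈ 80.3 kg

Choose the pivot (at 5.7 m from the right end) as the axis so the support reaction has zero arm there.
Block: 19 × 10 = 190 N down at 2.1 m → arm 3.6 m, τ = 190 × 3.6 = 684 N·m clockwise.
Crate: 18 × 10 = 180 N down at 5.8 m → arm 0.1 m, τ = 180 × 0.1 = 18 N·m counterclockwise.
Sign: 25 × 10 = 250 N down at 3.9 m → arm 1.8 m, τ = 250 × 1.8 = 450 N·m clockwise.
Net moment of known loads = 1116 N·m clockwise.
An unknown mass m at 7.09 m has arm 1.39 m; its moment is m·g·1.39 counterclockwise.
Στ = 0 ⇒ m × 10 × 1.39 = 1116 ⇒ m = 1116 / (10 × 1.39) = 80.3 kg.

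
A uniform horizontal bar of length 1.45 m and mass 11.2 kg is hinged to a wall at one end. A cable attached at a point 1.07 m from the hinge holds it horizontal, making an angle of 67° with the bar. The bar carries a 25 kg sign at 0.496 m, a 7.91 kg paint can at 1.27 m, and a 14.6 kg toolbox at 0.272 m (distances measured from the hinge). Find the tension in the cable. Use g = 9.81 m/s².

Taking torques about the hinge:
Beam weight: 11.2 × 9.81 = 109.9 N down at 0.725 m → arm 0.725 m, τ = 109.9 × 0.725 = 79.68 N·m clockwise.
Sign: 25 × 9.81 = 245.2 N down at 0.496 m → arm 0.496 m, τ = 245.2 × 0.496 = 121.6 N·m clockwise.
Paint can: 7.91 × 9.81 = 77.6 N down at 1.27 m → arm 1.27 m, τ = 77.6 × 1.27 = 98.55 N·m clockwise.
Toolbox: 14.6 × 9.81 = 143.2 N down at 0.272 m → arm 0.272 m, τ = 143.2 × 0.272 = 38.95 N·m clockwise.
Total clockwise load moment = 338.8 N·m.
The cable tension T acts at 1.07 m; only its component perpendicular to the bar, T sinθ, produces torque. sin 67° = 0.9205.
For rotational equilibrium, T × 1.07 × 0.9205 = 338.8, so T = 338.8 / 0.9849 = 344 N.

T ≈ 344 N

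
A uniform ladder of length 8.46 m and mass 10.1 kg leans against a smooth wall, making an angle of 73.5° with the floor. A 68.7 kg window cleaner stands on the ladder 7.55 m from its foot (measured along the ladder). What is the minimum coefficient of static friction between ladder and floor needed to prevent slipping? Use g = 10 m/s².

Choose the foot of the ladder as the axis so the floor normal and friction both act there and drop out.
Ladder weight 10.1×10 = 101 N acts at 4.23 m along the ladder; its horizontal arm is 4.23·cos73.5° = 1.201 m → τ = 121.3 N·m clockwise.
Window cleaner: 68.7×10 = 687 N at 7.55 m → arm 2.144 m → τ = 1473 N·m clockwise.
Wall normal N acts horizontally at the top; its moment arm is the height L sinθ = 8.46·sin73.5° = 8.112 m, counterclockwise.
Setting net torque to zero: N × 8.112 = 1594 → N = 196.5 N.
ΣFx = 0 ⇒ f = N_wall = 196.5 N. ΣFy = 0 ⇒ N_floor = 788 N.
μ_min = f / N_floor = 196.5 / 788 = 0.249.

μ_min ≈ 0.249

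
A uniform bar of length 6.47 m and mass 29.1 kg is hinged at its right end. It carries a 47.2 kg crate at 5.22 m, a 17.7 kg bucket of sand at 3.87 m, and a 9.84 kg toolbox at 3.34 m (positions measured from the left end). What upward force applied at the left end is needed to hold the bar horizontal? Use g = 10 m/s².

Take moments about the right end.
Beam weight: 29.1 × 10 = 291 N down at 3.235 m → arm 3.235 m, τ = 291 × 3.235 = 941.4 N·m counterclockwise.
Crate: 47.2 × 10 = 472 N down at 5.22 m → arm 1.25 m, τ = 472 × 1.25 = 590 N·m counterclockwise.
Bucket of sand: 17.7 × 10 = 177 N down at 3.87 m → arm 2.6 m, τ = 177 × 2.6 = 460.2 N·m counterclockwise.
Toolbox: 9.84 × 10 = 98.4 N down at 3.34 m → arm 3.13 m, τ = 98.4 × 3.13 = 308 N·m counterclockwise.
Net moment of the loads = 2300 N·m counterclockwise.
The upward force F acts at the left end, arm 6.47 m, giving F × 6.47 clockwise.
Στ = 0 ⇒ F × 6.47 = 2300 ⇒ F = 2300 / 6.47 = 355 N.

F ≈ 355 N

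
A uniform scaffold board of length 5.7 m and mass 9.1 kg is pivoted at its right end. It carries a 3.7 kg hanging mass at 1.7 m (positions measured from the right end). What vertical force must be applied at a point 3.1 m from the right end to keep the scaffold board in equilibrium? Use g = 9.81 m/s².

About the right end:
Beam weight: 9.1 × 9.81 = 89.27 N down at 2.85 m → arm 2.85 m, τ = 89.27 × 2.85 = 254.4 N·m counterclockwise.
Hanging mass: 3.7 × 9.81 = 36.3 N down at 1.7 m → arm 1.7 m, τ = 36.3 × 1.7 = 61.71 N·m counterclockwise.
Net moment of the loads = 316.1 N·m counterclockwise.
The upward force F acts at a point 3.1 m from the right end, arm 3.1 m, giving F × 3.1 clockwise.
Στ = 0 ⇒ F × 3.1 = 316.1 ⇒ F = 316.1 / 3.1 = 102 N.

F ≈ 102 N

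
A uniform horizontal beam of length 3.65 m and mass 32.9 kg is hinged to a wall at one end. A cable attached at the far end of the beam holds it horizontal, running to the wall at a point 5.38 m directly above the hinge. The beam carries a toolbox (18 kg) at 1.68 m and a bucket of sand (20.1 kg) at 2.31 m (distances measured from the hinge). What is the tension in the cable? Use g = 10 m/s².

About the hinge:
Beam weight: 32.9 × 10 = 329 N down at 1.825 m → arm 1.825 m, τ = 329 × 1.825 = 600.4 N·m clockwise.
Toolbox: 18 × 10 = 180 N down at 1.68 m → arm 1.68 m, τ = 180 × 1.68 = 302.4 N·m clockwise.
Bucket of sand: 20.1 × 10 = 201 N down at 2.31 m → arm 2.31 m, τ = 201 × 2.31 = 464.3 N·m clockwise.
Total clockwise load moment = 1367 N·m.
The cable tension T acts at 3.65 m; only its component perpendicular to the beam, T sinθ, produces torque. sinθ = h/√(h²+d²) = 5.38/√(5.38²+3.65²) = 0.8275.
For rotational equilibrium, T × 3.65 × 0.8275 = 1367, so T = 1367 / 3.02 = 453 N.

T ≈ 453 N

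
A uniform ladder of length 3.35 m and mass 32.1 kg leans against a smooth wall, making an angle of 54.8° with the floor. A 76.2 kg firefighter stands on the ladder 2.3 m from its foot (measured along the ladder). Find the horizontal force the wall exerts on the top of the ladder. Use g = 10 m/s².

Choose the foot of the ladder as the axis so the floor normal and friction both act there and drop out.
Ladder weight 32.1×10 = 321 N acts at 1.675 m along the ladder; its horizontal arm is 1.675·cos54.8° = 0.9655 m → τ = 309.9 N·m clockwise.
Firefighter: 76.2×10 = 762 N at 2.3 m → arm 1.326 m → τ = 1010 N·m clockwise.
Wall normal N acts horizontally at the top; its moment arm is the height L sinθ = 3.35·sin54.8° = 2.737 m, counterclockwise.
For rotational equilibrium, N × 2.737 = 1320, so N = 482 N.

N_wall ≈ 482 N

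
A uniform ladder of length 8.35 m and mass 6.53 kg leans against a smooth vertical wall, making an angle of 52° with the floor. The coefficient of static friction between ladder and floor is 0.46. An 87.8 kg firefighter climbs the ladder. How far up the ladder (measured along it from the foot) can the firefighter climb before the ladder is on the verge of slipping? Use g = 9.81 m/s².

d ≈ 4.97 m

About the foot of the ladder:
Ladder weight 6.53×9.81 = 64.06 N acts at 4.175 m along the ladder; its horizontal arm is 4.175·cos52° = 2.57 m → τ = 164.6 N·m clockwise.
Firefighter weight 87.8×9.81 = 861.3 N at distance d → arm d·cos52° → τ = 861.3·d·0.6157 clockwise.
Wall normal N at the top has arm L sinθ = 6.58 m counterclockwise, so Στ = 0 gives N·6.58 = 164.6 + 530.3·d.
ΣFy = 0 ⇒ N_floor = 925.4 N, so the maximum friction is μ_s·N_floor = 0.46×925.4 = 425.7 N. ΣFx = 0 ⇒ N_wall = f, so at the slipping point N = 425.7 N.
Substituting: 425.7×6.58 = 164.6 + 530.3·d ⇒ d = (2801 − 164.6) / 530.3 = 4.97 m.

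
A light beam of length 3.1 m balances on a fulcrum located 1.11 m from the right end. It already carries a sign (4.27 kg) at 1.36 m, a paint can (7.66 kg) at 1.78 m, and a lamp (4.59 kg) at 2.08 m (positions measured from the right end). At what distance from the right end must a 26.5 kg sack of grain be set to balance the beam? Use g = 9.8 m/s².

x ≈ 0.708 m from the right end

Take moments about the fulcrum (at 1.11 m from the right end).
Sign: 4.27 × 9.8 = 41.85 N down at 1.36 m → arm 0.25 m, τ = 41.85 × 0.25 = 10.46 N·m counterclockwise.
Paint can: 7.66 × 9.8 = 75.07 N down at 1.78 m → arm 0.67 m, τ = 75.07 × 0.67 = 50.3 N·m counterclockwise.
Lamp: 4.59 × 9.8 = 44.98 N down at 2.08 m → arm 0.97 m, τ = 44.98 × 0.97 = 43.63 N·m counterclockwise.
Net moment of existing loads = 104.4 N·m counterclockwise.
The sack of grain weighs 26.5 × 9.8 = 259.7 N and must supply an equal clockwise moment, so its lever arm about the fulcrum is 104.4 / 259.7 = 0.402 m.
That puts it at 1.11 − 0.402 = 0.708 m from the right end.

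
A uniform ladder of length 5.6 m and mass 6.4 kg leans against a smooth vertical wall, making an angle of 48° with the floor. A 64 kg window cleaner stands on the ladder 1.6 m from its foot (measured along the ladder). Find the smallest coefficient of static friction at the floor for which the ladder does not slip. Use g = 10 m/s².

About the foot of the ladder:
Ladder weight 6.4×10 = 64 N acts at 2.8 m along the ladder; its horizontal arm is 2.8·cos48° = 1.874 m → τ = 119.9 N·m clockwise.
Window cleaner: 64×10 = 640 N at 1.6 m → arm 1.071 m → τ = 685.4 N·m clockwise.
Wall normal N acts horizontally at the top; its moment arm is the height L sinθ = 5.6·sin48° = 4.162 m, counterclockwise.
For rotational equilibrium, N × 4.162 = 805.3, so N = 193.5 N.
ΣFx = 0 ⇒ f = N_wall = 193.5 N. ΣFy = 0 ⇒ N_floor = 704 N.
μ_min = f / N_floor = 193.5 / 704 = 0.275.

μ_min ≈ 0.275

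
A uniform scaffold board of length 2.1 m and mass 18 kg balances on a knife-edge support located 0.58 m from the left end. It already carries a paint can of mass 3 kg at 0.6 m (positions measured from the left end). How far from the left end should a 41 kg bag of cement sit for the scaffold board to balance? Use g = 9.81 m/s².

Sum moments about the knife-edge support (at 0.58 m from the left end) (the support reaction has zero arm there).
Beam weight: 18 × 9.81 = 176.6 N down at 1.05 m → arm 0.47 m, τ = 176.6 × 0.47 = 83 N·m clockwise.
Paint can: 3 × 9.81 = 29.43 N down at 0.6 m → arm 0.02 m, τ = 29.43 × 0.02 = 0.5886 N·m clockwise.
Net moment of existing loads = 83.59 N·m clockwise.
The bag of cement weighs 41 × 9.81 = 402.2 N and must supply an equal counterclockwise moment, so its lever arm about the knife-edge support is 83.59 / 402.2 = 0.208 m.
That puts it at 0.58 − 0.208 = 0.372 m from the left end.

x ≈ 0.372 m from the left end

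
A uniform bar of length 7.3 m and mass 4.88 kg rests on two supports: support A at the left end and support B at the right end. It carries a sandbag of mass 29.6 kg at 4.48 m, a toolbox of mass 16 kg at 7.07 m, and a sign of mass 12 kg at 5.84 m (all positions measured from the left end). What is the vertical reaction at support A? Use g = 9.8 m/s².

R_A ≈ 164 N

Taking torques about support B:
Beam weight: 4.88 × 9.8 = 47.82 N down at 3.65 m → arm 3.65 m, τ = 47.82 × 3.65 = 174.5 N·m counterclockwise.
Sandbag: 29.6 × 9.8 = 290.1 N down at 4.48 m → arm 2.82 m, τ = 290.1 × 2.82 = 818.1 N·m counterclockwise.
Toolbox: 16 × 9.8 = 156.8 N down at 7.07 m → arm 0.23 m, τ = 156.8 × 0.23 = 36.06 N·m counterclockwise.
Sign: 12 × 9.8 = 117.6 N down at 5.84 m → arm 1.46 m, τ = 117.6 × 1.46 = 171.7 N·m counterclockwise.
Net load moment about support B = 1200 N·m counterclockwise.
Reaction R at support A is upward at 0 m, arm 7.3 m → moment R × 7.3 clockwise.
Balancing moments: R × 7.3 = 1200, giving R = 164 N.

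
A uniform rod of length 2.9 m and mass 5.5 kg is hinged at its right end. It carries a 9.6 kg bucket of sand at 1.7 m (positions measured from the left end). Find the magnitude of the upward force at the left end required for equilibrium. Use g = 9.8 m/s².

Sum moments about the right end (the unknown pivot reaction has zero arm there).
Beam weight: 5.5 × 9.8 = 53.9 N down at 1.45 m → arm 1.45 m, τ = 53.9 × 1.45 = 78.16 N·m counterclockwise.
Bucket of sand: 9.6 × 9.8 = 94.08 N down at 1.7 m → arm 1.2 m, τ = 94.08 × 1.2 = 112.9 N·m counterclockwise.
Net moment of the loads = 191.1 N·m counterclockwise.
The upward force F acts at the left end, arm 2.9 m, giving F × 2.9 clockwise.
Στ = 0 ⇒ F × 2.9 = 191.1 ⇒ F = 191.1 / 2.9 = 65.9 N.

F ≈ 65.9 N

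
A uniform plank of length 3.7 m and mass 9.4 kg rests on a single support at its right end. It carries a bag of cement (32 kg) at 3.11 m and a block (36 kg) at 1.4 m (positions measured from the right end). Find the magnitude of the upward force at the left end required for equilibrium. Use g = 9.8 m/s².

F ≈ 443 N

Sum moments about the right end (the unknown pivot reaction has zero arm there).
Beam weight: 9.4 × 9.8 = 92.12 N down at 1.85 m → arm 1.85 m, τ = 92.12 × 1.85 = 170.4 N·m counterclockwise.
Bag of cement: 32 × 9.8 = 313.6 N down at 3.11 m → arm 3.11 m, τ = 313.6 × 3.11 = 975.3 N·m counterclockwise.
Block: 36 × 9.8 = 352.8 N down at 1.4 m → arm 1.4 m, τ = 352.8 × 1.4 = 493.9 N·m counterclockwise.
Net moment of the loads = 1640 N·m counterclockwise.
The upward force F acts at the left end, arm 3.7 m, giving F × 3.7 clockwise.
For rotational equilibrium, F × 3.7 = 1640, so F = 1640 / 3.7 = 443 N.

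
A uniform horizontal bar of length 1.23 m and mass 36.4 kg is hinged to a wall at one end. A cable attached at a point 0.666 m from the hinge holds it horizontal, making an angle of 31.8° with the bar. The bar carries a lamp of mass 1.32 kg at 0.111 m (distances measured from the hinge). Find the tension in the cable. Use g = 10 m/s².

T ≈ 642 N

Sum moments about the hinge (the unknown hinge reaction has zero arm there).
Beam weight: 36.4 × 10 = 364 N down at 0.615 m → arm 0.615 m, τ = 364 × 0.615 = 223.9 N·m clockwise.
Lamp: 1.32 × 10 = 13.2 N down at 0.111 m → arm 0.111 m, τ = 13.2 × 0.111 = 1.465 N·m clockwise.
Total clockwise load moment = 225.4 N·m.
The cable tension T acts at 0.666 m; only its component perpendicular to the bar, T sinθ, produces torque. sin 31.8° = 0.527.
Στ = 0 ⇒ T × 0.666 × 0.527 = 225.4 ⇒ T = 225.4 / 0.351 = 642 N.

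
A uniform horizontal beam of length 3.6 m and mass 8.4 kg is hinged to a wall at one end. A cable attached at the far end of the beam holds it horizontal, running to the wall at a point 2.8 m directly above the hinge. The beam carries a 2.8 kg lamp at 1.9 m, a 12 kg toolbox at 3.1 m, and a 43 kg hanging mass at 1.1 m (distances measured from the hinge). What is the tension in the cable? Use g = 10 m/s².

Taking torques about the hinge:
Beam weight: 8.4 × 10 = 84 N down at 1.8 m → arm 1.8 m, τ = 84 × 1.8 = 151.2 N·m clockwise.
Lamp: 2.8 × 10 = 28 N down at 1.9 m → arm 1.9 m, τ = 28 × 1.9 = 53.2 N·m clockwise.
Toolbox: 12 × 10 = 120 N down at 3.1 m → arm 3.1 m, τ = 120 × 3.1 = 372 N·m clockwise.
Hanging mass: 43 × 10 = 430 N down at 1.1 m → arm 1.1 m, τ = 430 × 1.1 = 473 N·m clockwise.
Total clockwise load moment = 1049 N·m.
The cable tension T acts at 3.6 m; only its component perpendicular to the beam, T sinθ, produces torque. sinθ = h/√(h²+d²) = 2.8/√(2.8²+3.6²) = 0.6139.
Setting net torque to zero: T × 3.6 × 0.6139 = 1049 → T = 1049 / 2.21 = 475 N.

T ≈ 475 N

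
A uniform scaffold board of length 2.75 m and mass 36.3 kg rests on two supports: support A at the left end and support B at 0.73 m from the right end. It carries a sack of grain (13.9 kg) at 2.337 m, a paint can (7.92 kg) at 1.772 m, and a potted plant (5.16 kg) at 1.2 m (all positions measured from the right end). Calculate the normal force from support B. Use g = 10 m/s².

R_B ≈ 353 N

Taking torques about support A:
Beam weight: 36.3 × 10 = 363 N down at 1.375 m → arm 1.375 m, τ = 363 × 1.375 = 499.1 N·m clockwise.
Sack of grain: 13.9 × 10 = 139 N down at 2.337 m → arm 0.413 m, τ = 139 × 0.413 = 57.41 N·m clockwise.
Paint can: 7.92 × 10 = 79.2 N down at 1.772 m → arm 0.978 m, τ = 79.2 × 0.978 = 77.46 N·m clockwise.
Potted plant: 5.16 × 10 = 51.6 N down at 1.2 m → arm 1.55 m, τ = 51.6 × 1.55 = 79.98 N·m clockwise.
Net load moment about support A = 714 N·m clockwise.
Reaction R at support B is upward at 0.73 m, arm 2.02 m → moment R × 2.02 counterclockwise.
Balancing moments: R × 2.02 = 714, giving R = 353 N.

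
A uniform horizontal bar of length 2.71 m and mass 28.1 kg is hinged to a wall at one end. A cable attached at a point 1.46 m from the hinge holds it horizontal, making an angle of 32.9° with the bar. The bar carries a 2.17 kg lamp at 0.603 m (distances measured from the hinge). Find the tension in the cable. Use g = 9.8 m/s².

T ≈ 487 N

Taking torques about the hinge:
Beam weight: 28.1 × 9.8 = 275.4 N down at 1.355 m → arm 1.355 m, τ = 275.4 × 1.355 = 373.2 N·m clockwise.
Lamp: 2.17 × 9.8 = 21.27 N down at 0.603 m → arm 0.603 m, τ = 21.27 × 0.603 = 12.83 N·m clockwise.
Total clockwise load moment = 386 N·m.
The cable tension T acts at 1.46 m; only its component perpendicular to the bar, T sinθ, produces torque. sin 32.9° = 0.5432.
Στ = 0 ⇒ T × 1.46 × 0.5432 = 386 ⇒ T = 386 / 0.7931 = 487 N.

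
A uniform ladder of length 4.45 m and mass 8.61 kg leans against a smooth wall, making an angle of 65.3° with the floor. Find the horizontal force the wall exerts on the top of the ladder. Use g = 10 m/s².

Taking torques about the foot of the ladder:
Ladder weight 8.61×10 = 86.1 N acts at 2.225 m along the ladder; its horizontal arm is 2.225·cos65.3° = 0.9298 m → τ = 80.06 N·m clockwise.
Wall normal N acts horizontally at the top; its moment arm is the height L sinθ = 4.45·sin65.3° = 4.043 m, counterclockwise.
Στ = 0 ⇒ N × 4.043 = 80.06 ⇒ N = 19.8 N.

N_wall ≈ 19.8 N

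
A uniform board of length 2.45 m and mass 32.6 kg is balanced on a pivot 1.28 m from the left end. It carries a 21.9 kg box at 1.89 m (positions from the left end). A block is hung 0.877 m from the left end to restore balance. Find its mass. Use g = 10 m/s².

Sum moments about the pivot (at 1.28 m from the left end) (the support reaction has zero arm there).
Beam weight: 32.6 × 10 = 326 N down at 1.225 m → arm 0.055 m, τ = 326 × 0.055 = 17.93 N·m counterclockwise.
Box: 21.9 × 10 = 219 N down at 1.89 m → arm 0.61 m, τ = 219 × 0.61 = 133.6 N·m clockwise.
Net moment of known loads = 115.7 N·m clockwise.
An unknown mass m at 0.877 m has arm 0.403 m; its moment is m·g·0.403 counterclockwise.
Setting net torque to zero: m × 10 × 0.403 = 115.7 → m = 115.7 / (10 × 0.403) = 28.7 kg.

m ≈ 28.7 kg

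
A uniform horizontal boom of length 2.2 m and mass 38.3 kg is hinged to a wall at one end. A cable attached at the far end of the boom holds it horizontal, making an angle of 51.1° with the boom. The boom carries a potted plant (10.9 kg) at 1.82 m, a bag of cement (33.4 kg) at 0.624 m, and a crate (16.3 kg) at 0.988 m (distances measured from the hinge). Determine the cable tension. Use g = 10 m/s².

T ≈ 578 N

Taking torques about the hinge:
Beam weight: 38.3 × 10 = 383 N down at 1.1 m → arm 1.1 m, τ = 383 × 1.1 = 421.3 N·m clockwise.
Potted plant: 10.9 × 10 = 109 N down at 1.82 m → arm 1.82 m, τ = 109 × 1.82 = 198.4 N·m clockwise.
Bag of cement: 33.4 × 10 = 334 N down at 0.624 m → arm 0.624 m, τ = 334 × 0.624 = 208.4 N·m clockwise.
Crate: 16.3 × 10 = 163 N down at 0.988 m → arm 0.988 m, τ = 163 × 0.988 = 161 N·m clockwise.
Total clockwise load moment = 989.1 N·m.
The cable tension T acts at 2.2 m; only its component perpendicular to the boom, T sinθ, produces torque. sin 51.1° = 0.7782.
Στ = 0 ⇒ T × 2.2 × 0.7782 = 989.1 ⇒ T = 989.1 / 1.712 = 578 N.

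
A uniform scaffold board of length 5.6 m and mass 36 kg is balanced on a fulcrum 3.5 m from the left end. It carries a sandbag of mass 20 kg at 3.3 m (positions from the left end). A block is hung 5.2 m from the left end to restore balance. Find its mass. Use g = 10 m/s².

Sum moments about the fulcrum (at 3.5 m from the left end) (the support reaction has zero arm there).
Beam weight: 36 × 10 = 360 N down at 2.8 m → arm 0.7 m, τ = 360 × 0.7 = 252 N·m counterclockwise.
Sandbag: 20 × 10 = 200 N down at 3.3 m → arm 0.2 m, τ = 200 × 0.2 = 40 N·m counterclockwise.
Net moment of known loads = 292 N·m counterclockwise.
An unknown mass m at 5.2 m has arm 1.7 m; its moment is m·g·1.7 clockwise.
For rotational equilibrium, m × 10 × 1.7 = 292, so m = 292 / (10 × 1.7) = 17.2 kg.

m ≈ 17.2 kg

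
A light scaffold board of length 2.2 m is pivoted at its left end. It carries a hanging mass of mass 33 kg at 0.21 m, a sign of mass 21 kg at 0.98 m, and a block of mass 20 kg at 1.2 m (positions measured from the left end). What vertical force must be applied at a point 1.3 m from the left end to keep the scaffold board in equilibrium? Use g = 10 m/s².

Taking torques about the left end:
Hanging mass: 33 × 10 = 330 N down at 0.21 m → arm 0.21 m, τ = 330 × 0.21 = 69.3 N·m clockwise.
Sign: 21 × 10 = 210 N down at 0.98 m → arm 0.98 m, τ = 210 × 0.98 = 205.8 N·m clockwise.
Block: 20 × 10 = 200 N down at 1.2 m → arm 1.2 m, τ = 200 × 1.2 = 240 N·m clockwise.
Net moment of the loads = 515.1 N·m clockwise.
The upward force F acts at a point 1.3 m from the left end, arm 1.3 m, giving F × 1.3 counterclockwise.
Balancing moments: F × 1.3 = 515.1, giving F = 515.1 / 1.3 = 396 N.

F ≈ 396 N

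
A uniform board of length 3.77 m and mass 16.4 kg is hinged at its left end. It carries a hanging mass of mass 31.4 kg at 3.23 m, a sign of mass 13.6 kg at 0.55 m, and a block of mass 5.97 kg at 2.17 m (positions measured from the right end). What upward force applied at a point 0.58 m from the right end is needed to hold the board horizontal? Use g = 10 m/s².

F ≈ 317 N

Sum moments about the left end (the unknown pivot reaction has zero arm there).
Beam weight: 16.4 × 10 = 164 N down at 1.885 m → arm 1.885 m, τ = 164 × 1.885 = 309.1 N·m clockwise.
Hanging mass: 31.4 × 10 = 314 N down at 3.23 m → arm 0.54 m, τ = 314 × 0.54 = 169.6 N·m clockwise.
Sign: 13.6 × 10 = 136 N down at 0.55 m → arm 3.22 m, τ = 136 × 3.22 = 437.9 N·m clockwise.
Block: 5.97 × 10 = 59.7 N down at 2.17 m → arm 1.6 m, τ = 59.7 × 1.6 = 95.52 N·m clockwise.
Net moment of the loads = 1012 N·m clockwise.
The upward force F acts at a point 0.58 m from the right end, arm 3.19 m, giving F × 3.19 counterclockwise.
For rotational equilibrium, F × 3.19 = 1012, so F = 1012 / 3.19 = 317 N.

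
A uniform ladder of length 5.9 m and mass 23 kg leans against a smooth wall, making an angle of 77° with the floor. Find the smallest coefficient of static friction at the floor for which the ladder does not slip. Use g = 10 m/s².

Take moments about the foot of the ladder.
Ladder weight 23×10 = 230 N acts at 2.95 m along the ladder; its horizontal arm is 2.95·cos77° = 0.6636 m → τ = 152.6 N·m clockwise.
Wall normal N acts horizontally at the top; its moment arm is the height L sinθ = 5.9·sin77° = 5.749 m, counterclockwise.
Setting net torque to zero: N × 5.749 = 152.6 → N = 26.54 N.
ΣFx = 0 ⇒ f = N_wall = 26.54 N. ΣFy = 0 ⇒ N_floor = 230 N.
μ_min = f / N_floor = 26.54 / 230 = 0.115.

μ_min ≈ 0.115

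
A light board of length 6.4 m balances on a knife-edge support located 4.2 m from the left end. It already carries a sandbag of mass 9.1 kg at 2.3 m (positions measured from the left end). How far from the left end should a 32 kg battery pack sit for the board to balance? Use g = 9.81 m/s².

x ≈ 4.74 m from the left end

Sum moments about the knife-edge support (at 4.2 m from the left end) (the support reaction has zero arm there).
Sandbag: 9.1 × 9.81 = 89.27 N down at 2.3 m → arm 1.9 m, τ = 89.27 × 1.9 = 169.6 N·m counterclockwise.
Net moment of existing loads = 169.6 N·m counterclockwise.
The battery pack weighs 32 × 9.81 = 313.9 N and must supply an equal clockwise moment, so its lever arm about the knife-edge support is 169.6 / 313.9 = 0.54 m.
That puts it at 4.2 + 0.54 = 4.74 m from the left end.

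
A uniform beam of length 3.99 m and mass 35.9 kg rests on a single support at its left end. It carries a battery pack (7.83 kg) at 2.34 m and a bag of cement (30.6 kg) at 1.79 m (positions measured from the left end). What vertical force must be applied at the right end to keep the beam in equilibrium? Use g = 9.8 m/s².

F ≈ 355 N

Choose the left end as the axis so the unknown pivot reaction has zero arm there.
Beam weight: 35.9 × 9.8 = 351.8 N down at 1.995 m → arm 1.995 m, τ = 351.8 × 1.995 = 701.8 N·m clockwise.
Battery pack: 7.83 × 9.8 = 76.73 N down at 2.34 m → arm 2.34 m, τ = 76.73 × 2.34 = 179.5 N·m clockwise.
Bag of cement: 30.6 × 9.8 = 299.9 N down at 1.79 m → arm 1.79 m, τ = 299.9 × 1.79 = 536.8 N·m clockwise.
Net moment of the loads = 1418 N·m clockwise.
The upward force F acts at the right end, arm 3.99 m, giving F × 3.99 counterclockwise.
Balancing moments: F × 3.99 = 1418, giving F = 1418 / 3.99 = 355 N.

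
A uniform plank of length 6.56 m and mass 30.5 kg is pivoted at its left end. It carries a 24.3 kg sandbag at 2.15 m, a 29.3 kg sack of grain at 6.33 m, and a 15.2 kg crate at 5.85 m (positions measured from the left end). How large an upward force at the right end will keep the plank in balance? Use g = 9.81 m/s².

Take moments about the left end.
Beam weight: 30.5 × 9.81 = 299.2 N down at 3.28 m → arm 3.28 m, τ = 299.2 × 3.28 = 981.4 N·m clockwise.
Sandbag: 24.3 × 9.81 = 238.4 N down at 2.15 m → arm 2.15 m, τ = 238.4 × 2.15 = 512.6 N·m clockwise.
Sack of grain: 29.3 × 9.81 = 287.4 N down at 6.33 m → arm 6.33 m, τ = 287.4 × 6.33 = 1819 N·m clockwise.
Crate: 15.2 × 9.81 = 149.1 N down at 5.85 m → arm 5.85 m, τ = 149.1 × 5.85 = 872.2 N·m clockwise.
Net moment of the loads = 4185 N·m clockwise.
The upward force F acts at the right end, arm 6.56 m, giving F × 6.56 counterclockwise.
Balancing moments: F × 6.56 = 4185, giving F = 4185 / 6.56 = 638 N.

F ≈ 638 N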